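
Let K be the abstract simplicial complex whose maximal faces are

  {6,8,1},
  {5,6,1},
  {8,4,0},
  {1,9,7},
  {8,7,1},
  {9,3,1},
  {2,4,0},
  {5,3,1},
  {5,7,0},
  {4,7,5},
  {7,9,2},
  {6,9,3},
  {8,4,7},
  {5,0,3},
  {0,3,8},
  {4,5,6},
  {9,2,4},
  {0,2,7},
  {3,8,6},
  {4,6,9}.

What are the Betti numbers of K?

b_0 = 1, b_1 = 1, b_2 = 0.

We work with the vertex ordering 0 < 1 < 2 < 3 < 4 < 5 < 6 < 7 < 8 < 9. The simplices of K, each written with vertices in increasing order, are:

  0-simplices (10): [0], [1], [2], [3], [4], [5], [6], [7], [8], [9]
  1-simplices (30): (30 of them)
  2-simplices (20): (20 of them)

so the chain groups are C_0 ≅ Z^10, C_1 ≅ Z^30, C_2 ≅ Z^20.

The boundary map ∂_1: C_1 → C_0 is given by ∂[p,q] = [q] − [p].
The 10×30 boundary matrix has rank 9 and Smith normal form diag(1,1,1,1,1,1,1,1,1).

Boundary ∂_2: C_2 → C_1 sends each 2-simplex [p,q,r] to [q,r] − [p,r] + [p,q]. For instance
  ∂[4,6,9] = [6,9] − [4,9] + [4,6],
  ∂[3,6,9] = [6,9] − [3,9] + [3,6].
This gives a 30×20 integer matrix of rank 20; reducing to Smith normal form yields diagonal entries (1,1,1,1,1,1,1,1,1,1,1,1,1,1,1,1,1,1,1,2).

Now H_k = ker ∂_k / im ∂_{k+1}, so:

  H_0: rank C_0 − rank ∂_1 = 10 − 9 = 1, and the invariant factors of ∂_1 are all 1, so H_0 = Z.
  H_1: rank ker ∂_1 − rank ∂_2 = (30 − 9) − 20 = 1, and ∂_2 has invariant factor 2 > 1, so H_1 = Z ⊕ Z_2.
  H_2: rank ker ∂_2 − rank ∂_3 = (20 − 20) − 0 = 0, and there is no ∂_3, so H_2 = 0.

(K is a triangulation of the Klein bottle.)

Hence the Betti numbers are b_0 = 1, b_1 = 1, b_2 = 0.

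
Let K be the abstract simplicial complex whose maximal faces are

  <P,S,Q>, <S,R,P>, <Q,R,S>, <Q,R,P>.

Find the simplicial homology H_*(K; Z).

H_0 = Z,  H_1 = 0,  H_2 = Z.

Fix the vertex order P < Q < R < S and write every simplex with vertices in increasing order. Then dim K = 2 and the simplices of K are:

  0-simplices (4): P, Q, R, S
  1-simplices (6): PQ, PR, PS, QR, QS, RS
  2-simplices (4): PQR, PQS, PRS, QRS

so the chain groups are C_0 ≅ Z^4, C_1 ≅ Z^6, C_2 ≅ Z^4.

Boundary ∂_1: C_1 → C_0 is given by ∂[p,q] = [q] − [p]. For instance
  ∂PQ = Q − P.
The 4×6 boundary matrix has rank 3 and Smith normal form diag(1,1,1).

∂_2: C_2 → C_1 acts by ∂[p,q,r] = [q,r] − [p,r] + [p,q]. For instance
  ∂PRS = RS − PS + PR,
  ∂PQS = QS − PS + PQ.
The 6×4 boundary matrix has rank 3 and Smith normal form diag(1,1,1).

Reading off H_k = ker ∂_k / im ∂_{k+1}:

  H_0: rank C_0 − rank ∂_1 = 4 − 3 = 1, and the invariant factors of ∂_1 are all 1, so H_0 = Z.
  H_1: rank ker ∂_1 − rank ∂_2 = (6 − 3) − 3 = 0, and the invariant factors of ∂_2 are all 1, so H_1 = 0.
  H_2: rank ker ∂_2 − rank ∂_3 = (4 − 3) − 0 = 1, and there is no ∂_3, so H_2 = Z.

(K is a triangulation of the 2-sphere S^2.)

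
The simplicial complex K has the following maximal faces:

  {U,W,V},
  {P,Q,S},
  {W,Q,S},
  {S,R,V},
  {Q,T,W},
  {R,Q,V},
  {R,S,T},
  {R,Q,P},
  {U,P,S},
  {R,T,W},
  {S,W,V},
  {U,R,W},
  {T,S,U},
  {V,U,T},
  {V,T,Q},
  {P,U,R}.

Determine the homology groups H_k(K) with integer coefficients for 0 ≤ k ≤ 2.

H_0 = Z,  H_1 = Z^2,  H_2 = Z.

Order the vertices as P < Q < R < S < T < U < V < W. Listing each simplex with vertices in this order, K has dimension 2 with simplices:

  0-simplices (8): P, Q, R, S, T, U, V, W
  1-simplices (24): PQ, PR, PS, PU, QR, QS, QT, QV, QW, RS, RT, RU, RV, RW, ST, SU, SV, SW, TU, TV, TW, UV, UW, VW
  2-simplices (16): PQR, PQS, PRU, PSU, QRV, QSW, QTV, QTW, RST, RSV, RTW, RUW, STU, SVW, TUV, UVW

giving chain groups C_0 ≅ Z^8, C_1 ≅ Z^24, C_2 ≅ Z^16.

The boundary map ∂_1: C_1 → C_0 maps an edge to its endpoints' difference, ∂[p,q] = q − p.
The 8×24 boundary matrix has rank 7 and Smith normal form diag(1,1,1,1,1,1,1).

∂_2: C_2 → C_1 maps a triangle to the signed sum of its edges. For instance
  ∂PSU = SU − PU + PS,
  ∂STU = TU − SU + ST.
The resulting 24×16 matrix has rank 15, and its Smith normal form has invariant factors (1,1,1,1,1,1,1,1,1,1,1,1,1,1,1).

Computing H_k = (kernel of ∂_k) / (image of ∂_{k+1}):

  H_0: rank C_0 − rank ∂_1 = 8 − 7 = 1, and the invariant factors of ∂_1 are all 1, so H_0 ≅ Z.
  H_1: rank ker ∂_1 − rank ∂_2 = (24 − 7) − 15 = 2, and the invariant factors of ∂_2 are all 1, so H_1 ≅ Z^2.
  H_2: rank ker ∂_2 − rank ∂_3 = (16 − 15) − 0 = 1, and there is no ∂_3, so H_2 ≅ Z.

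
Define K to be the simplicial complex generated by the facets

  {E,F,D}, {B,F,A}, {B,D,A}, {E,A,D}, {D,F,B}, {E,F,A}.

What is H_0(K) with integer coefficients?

H_0 = Z.

Order the vertices as A < B < D < E < F. Listing each simplex with vertices in this order, K has dimension 2 with simplices:

  0-simplices (5): A, B, D, E, F
  1-simplices (9): AB, AD, AE, AF, BD, BF, DE, DF, EF
  2-simplices (6): ABD, ABF, ADE, AEF, BDF, DEF

so the chain groups are C_0 ≅ Z^5, C_1 ≅ Z^9, C_2 ≅ Z^6.

The boundary map ∂_1: C_1 → C_0 maps an edge to its endpoints' difference, ∂[p,q] = q − p.
The 5×9 boundary matrix has rank 4 and Smith normal form diag(1,1,1,1).

Boundary ∂_2: C_2 → C_1 acts by ∂[p,q,r] = [q,r] − [p,r] + [p,q]. For instance
  ∂BDF = DF − BF + BD,
  ∂ADE = DE − AE + AD.
As a 9×6 matrix over Z this has rank 5, with invariant factors (1,1,1,1,1).

Now H_k = ker ∂_k / im ∂_{k+1}, so:

  H_0: rank C_0 − rank ∂_1 = 5 − 4 = 1, and the invariant factors of ∂_1 are all 1, so H_0 = Z.

(K is a triangulation of the 2-sphere S^2.)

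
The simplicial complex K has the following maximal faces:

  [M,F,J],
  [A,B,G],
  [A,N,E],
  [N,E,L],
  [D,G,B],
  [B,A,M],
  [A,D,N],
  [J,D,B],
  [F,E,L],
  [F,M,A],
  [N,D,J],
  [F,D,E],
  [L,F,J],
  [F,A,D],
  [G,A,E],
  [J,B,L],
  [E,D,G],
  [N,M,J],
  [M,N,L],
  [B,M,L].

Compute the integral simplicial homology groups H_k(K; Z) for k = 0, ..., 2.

H_0 ≅ Z,  H_1 ≅ Z ⊕ Z/2,  H_2 = 0.

Order the vertices as A < B < D < E < F < G < J < L < M < N. Listing each simplex with vertices in this order, K has dimension 2 with simplices:

  0-simplices (10): A, B, D, E, F, G, J, L, M, N
  1-simplices (30): AB, AD, AE, AF, AG, AM, AN, BD, BG, BJ, BL, BM, DE, DF, DG, DJ, DN, EF, EG, EL, EN, FJ, FL, FM, JL, JM, JN, LM, LN, MN
  2-simplices (20): ABG, ABM, ADF, ADN, AEG, AEN, AFM, BDG, BDJ, BJL, BLM, DEF, DEG, DJN, EFL, ELN, FJL, FJM, JMN, LMN

giving chain groups C_0 ≅ Z^10, C_1 ≅ Z^30, C_2 ≅ Z^20.

Boundary ∂_1: C_1 → C_0 maps an edge to its endpoints' difference, ∂[p,q] = q − p. For instance
  ∂AG = G − A.
The resulting 10×30 matrix has rank 9, and its Smith normal form has invariant factors (1,1,1,1,1,1,1,1,1).

The boundary map ∂_2: C_2 → C_1 sends each 2-simplex [p,q,r] to [q,r] − [p,r] + [p,q]. For instance
  ∂BDG = DG − BG + BD,
  ∂EFL = FL − EL + EF.
The resulting 30×20 matrix has rank 20, and its Smith normal form has invariant factors (1,1,1,1,1,1,1,1,1,1,1,1,1,1,1,1,1,1,1,2).

Reading off H_k = ker ∂_k / im ∂_{k+1}:

  H_0: rank C_0 − rank ∂_1 = 10 − 9 = 1, and the invariant factors of ∂_1 are all 1, so H_0 = Z.
  H_1: rank ker ∂_1 − rank ∂_2 = (30 − 9) − 20 = 1, and ∂_2 has invariant factor 2 > 1, so H_1 = Z ⊕ Z/2.
  H_2: rank ker ∂_2 − rank ∂_3 = (20 − 20) − 0 = 0, and there is no ∂_3, so H_2 = 0.

(K is a triangulation of the Klein bottle.)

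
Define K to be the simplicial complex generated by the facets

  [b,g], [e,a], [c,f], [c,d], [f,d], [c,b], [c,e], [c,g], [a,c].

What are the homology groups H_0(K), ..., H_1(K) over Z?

H_0 ≅ Z,  H_1 ≅ Z^3.

We work with the vertex ordering a < b < c < d < e < f < g. The simplices of K, each written with vertices in increasing order, are:

  0-simplices (7): a, b, c, d, e, f, g
  1-simplices (9): ac, ae, bc, bg, cd, ce, cf, cg, df

so the chain groups are C_0 ≅ Z^7, C_1 ≅ Z^9.

Boundary ∂_1: C_1 → C_0 sends each edge [p,q] (with p < q) to q − p. For instance
  ∂ae = e − a.
This gives a 7×9 integer matrix of rank 6; reducing to Smith normal form yields diagonal entries (1,1,1,1,1,1).

Reading off H_k = ker ∂_k / im ∂_{k+1}:

  H_0: rank C_0 − rank ∂_1 = 7 − 6 = 1, and the invariant factors of ∂_1 are all 1, so H_0 ≅ Z.
  H_1: rank ker ∂_1 − rank ∂_2 = (9 − 6) − 0 = 3, and there is no ∂_2, so H_1 ≅ Z^3.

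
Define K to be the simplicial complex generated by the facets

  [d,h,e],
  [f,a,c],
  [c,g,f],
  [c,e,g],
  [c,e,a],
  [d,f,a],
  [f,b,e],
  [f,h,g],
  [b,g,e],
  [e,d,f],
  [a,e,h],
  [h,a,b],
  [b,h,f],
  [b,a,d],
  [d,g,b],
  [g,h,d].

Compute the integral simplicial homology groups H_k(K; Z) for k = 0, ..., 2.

H_0 = Z,  H_1 = Z^2,  H_2 = Z.

Fix the vertex order a < b < c < d < e < f < g < h and write every simplex with vertices in increasing order. Then dim K = 2 and the simplices of K are:

  0-simplices (8): a, b, c, d, e, f, g, h
  1-simplices (24): ab, ac, ad, ae, af, ah, bd, be, bf, bg, bh, ce, cf, cg, de, df, dg, dh, ef, eg, eh, fg, fh, gh
  2-simplices (16): abd, abh, ace, acf, adf, aeh, bdg, bef, beg, bfh, ceg, cfg, def, deh, dgh, fgh

giving chain groups C_0 ≅ Z^8, C_1 ≅ Z^24, C_2 ≅ Z^16.

Boundary ∂_1: C_1 → C_0 maps an edge to its endpoints' difference, ∂[p,q] = q − p. For instance
  ∂ef = f − e.
The resulting 8×24 matrix has rank 7, and its Smith normal form has invariant factors (1,1,1,1,1,1,1).

The boundary map ∂_2: C_2 → C_1 sends each 2-simplex [p,q,r] to [q,r] − [p,r] + [p,q]. For instance
  ∂deh = eh − dh + de,
  ∂bef = ef − bf + be.
As a 24×16 matrix over Z this has rank 15, with invariant factors (1,1,1,1,1,1,1,1,1,1,1,1,1,1,1).

Computing H_k = (kernel of ∂_k) / (image of ∂_{k+1}):

  H_0: rank C_0 − rank ∂_1 = 8 − 7 = 1, and the invariant factors of ∂_1 are all 1, so H_0 ≅ Z.
  H_1: rank ker ∂_1 − rank ∂_2 = (24 − 7) − 15 = 2, and the invariant factors of ∂_2 are all 1, so H_1 ≅ Z^2.
  H_2: rank ker ∂_2 − rank ∂_3 = (16 − 15) − 0 = 1, and there is no ∂_3, so H_2 ≅ Z.

As a check, the Euler characteristic is 8 − 24 + 16 = 0, which agrees with 1 − 2 + 1 = 0.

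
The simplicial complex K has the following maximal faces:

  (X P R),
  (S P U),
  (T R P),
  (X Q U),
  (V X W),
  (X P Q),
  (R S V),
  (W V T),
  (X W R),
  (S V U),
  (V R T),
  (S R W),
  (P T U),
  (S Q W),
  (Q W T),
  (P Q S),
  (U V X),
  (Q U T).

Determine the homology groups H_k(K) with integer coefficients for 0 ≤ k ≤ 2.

We work with the vertex ordering P < Q < R < S < T < U < V < W < X. The simplices of K, each written with vertices in increasing order, are:

  0-simplices (9): P, Q, R, S, T, U, V, W, X
  1-simplices (27): PQ, PR, PS, PT, PU, PX, QS, QT, QU, QW, QX, RS, RT, RV, RW, RX, SU, SV, SW, TU, TV, TW, UV, UX, VW, VX, WX
  2-simplices (18): PQS, PQX, PRT, PRX, PSU, PTU, QSW, QTU, QTW, QUX, RSV, RSW, RTV, RWX, SUV, TVW, UVX, VWX

so the chain groups are C_0 ≅ Z^9, C_1 ≅ Z^27, C_2 ≅ Z^18.

The boundary map ∂_1: C_1 → C_0 is given by ∂[p,q] = [q] − [p].
The resulting 9×27 matrix has rank 8, and its Smith normal form has invariant factors (1,1,1,1,1,1,1,1).

The boundary map ∂_2: C_2 → C_1 sends each 2-simplex [p,q,r] to [q,r] − [p,r] + [p,q]. For instance
  ∂PSU = SU − PU + PS,
  ∂RSV = SV − RV + RS.
This gives a 27×18 integer matrix of rank 18; reducing to Smith normal form yields diagonal entries (1,1,1,1,1,1,1,1,1,1,1,1,1,1,1,1,1,2).

Computing H_k = (kernel of ∂_k) / (image of ∂_{k+1}):

  H_0: rank C_0 − rank ∂_1 = 9 − 8 = 1, and the invariant factors of ∂_1 are all 1, so H_0 ≅ Z.
  H_1: rank ker ∂_1 − rank ∂_2 = (27 − 8) − 18 = 1, and ∂_2 has invariant factor 2 > 1, so H_1 ≅ Z ⊕ Z_2.
  H_2: rank ker ∂_2 − rank ∂_3 = (18 − 18) − 0 = 0, and there is no ∂_3, so H_2 ≅ 0.

As a check, the Euler characteristic is 9 − 27 + 18 = 0, which agrees with 1 − 1 + 0 = 0.
(K is a triangulation of the Klein bottle.)

H_0 ≅ Z,  H_1 ≅ Z ⊕ Z_2,  H_2 = 0.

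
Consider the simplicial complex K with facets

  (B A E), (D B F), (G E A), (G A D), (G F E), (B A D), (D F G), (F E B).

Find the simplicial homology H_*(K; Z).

H_0 ≅ Z,  H_1 = 0,  H_2 ≅ Z.

Fix the vertex order A < B < D < E < F < G and write every simplex with vertices in increasing order. Then dim K = 2 and the simplices of K are:

  0-simplices (6): A, B, D, E, F, G
  1-simplices (12): AB, AD, AE, AG, BD, BE, BF, DF, DG, EF, EG, FG
  2-simplices (8): ABD, ABE, ADG, AEG, BDF, BEF, DFG, EFG

Hence C_0 ≅ Z^6, C_1 ≅ Z^12, C_2 ≅ Z^8.

The boundary map ∂_1: C_1 → C_0 maps an edge to its endpoints' difference, ∂[p,q] = q − p. For instance
  ∂EG = G − E.
The resulting 6×12 matrix has rank 5, and its Smith normal form has invariant factors (1,1,1,1,1).

Boundary ∂_2: C_2 → C_1 acts by ∂[p,q,r] = [q,r] − [p,r] + [p,q]. For instance
  ∂BEF = EF − BF + BE,
  ∂ABD = BD − AD + AB.
As a 12×8 matrix over Z this has rank 7, with invariant factors (1,1,1,1,1,1,1).

Now H_k = ker ∂_k / im ∂_{k+1}, so:

  H_0: rank C_0 − rank ∂_1 = 6 − 5 = 1, and the invariant factors of ∂_1 are all 1, so H_0 = Z.
  H_1: rank ker ∂_1 − rank ∂_2 = (12 − 5) − 7 = 0, and the invariant factors of ∂_2 are all 1, so H_1 = 0.
  H_2: rank ker ∂_2 − rank ∂_3 = (8 − 7) − 0 = 1, and there is no ∂_3, so H_2 = Z.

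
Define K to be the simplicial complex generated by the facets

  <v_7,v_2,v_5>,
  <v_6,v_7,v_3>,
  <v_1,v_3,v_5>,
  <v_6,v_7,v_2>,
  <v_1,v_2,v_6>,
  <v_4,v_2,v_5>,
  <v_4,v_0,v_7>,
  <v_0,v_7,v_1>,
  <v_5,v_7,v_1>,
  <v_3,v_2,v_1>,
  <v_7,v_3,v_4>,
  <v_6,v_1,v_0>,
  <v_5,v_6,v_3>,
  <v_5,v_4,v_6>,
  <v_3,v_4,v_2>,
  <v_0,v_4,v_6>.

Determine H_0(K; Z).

Order the vertices as v_0 < v_1 < v_2 < v_3 < v_4 < v_5 < v_6 < v_7. Listing each simplex with vertices in this order, K has dimension 2 with simplices:

  0-simplices (8): [v_0], [v_1], [v_2], [v_3], [v_4], [v_5], [v_6], [v_7]
  1-simplices (24): (24 of them)
  2-simplices (16): (16 of them)

giving chain groups C_0 ≅ Z^8, C_1 ≅ Z^24, C_2 ≅ Z^16.

The boundary map ∂_1: C_1 → C_0 maps an edge to its endpoints' difference, ∂[p,q] = q − p. For instance
  ∂[v_2,v_7] = [v_7] − [v_2].
The 8×24 boundary matrix has rank 7 and Smith normal form diag(1,1,1,1,1,1,1).

Boundary ∂_2: C_2 → C_1 acts by ∂[p,q,r] = [q,r] − [p,r] + [p,q]. For instance
  ∂[v_3,v_6,v_7] = [v_6,v_7] − [v_3,v_7] + [v_3,v_6],
  ∂[v_4,v_5,v_6] = [v_5,v_6] − [v_4,v_6] + [v_4,v_5].
This gives a 24×16 integer matrix of rank 15; reducing to Smith normal form yields diagonal entries (1,1,1,1,1,1,1,1,1,1,1,1,1,1,1).

Computing H_k = (kernel of ∂_k) / (image of ∂_{k+1}):

  H_0: rank C_0 − rank ∂_1 = 8 − 7 = 1, and the invariant factors of ∂_1 are all 1, so H_0 ≅ Z.

H_0 ≅ Z.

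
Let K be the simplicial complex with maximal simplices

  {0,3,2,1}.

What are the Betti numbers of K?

Order the vertices as 0 < 1 < 2 < 3. Listing each simplex with vertices in this order, K has dimension 3 with simplices:

  0-simplices (4): [0], [1], [2], [3]
  1-simplices (6): [0,1], [0,2], [0,3], [1,2], [1,3], [2,3]
  2-simplices (4): [0,1,2], [0,1,3], [0,2,3], [1,2,3]
  3-simplices (1): [0,1,2,3]

Hence C_0 ≅ Z^4, C_1 ≅ Z^6, C_2 ≅ Z^4, C_3 ≅ Z^1.

Boundary ∂_1: C_1 → C_0 sends each edge [p,q] (with p < q) to q − p. For instance
  ∂[0,3] = [3] − [0].
As a 4×6 matrix over Z this has rank 3, with invariant factors (1,1,1).

The boundary map ∂_2: C_2 → C_1 acts by ∂[p,q,r] = [q,r] − [p,r] + [p,q]. For instance
  ∂[0,1,2] = [1,2] − [0,2] + [0,1],
  ∂[0,2,3] = [2,3] − [0,3] + [0,2].
As a 6×4 matrix over Z this has rank 3, with invariant factors (1,1,1).

Boundary ∂_3: C_3 → C_2 sends each 3-simplex σ to the alternating sum Σ_i (−1)^i (σ with its i-th vertex removed). For instance
  ∂[0,1,2,3] = [1,2,3] − [0,2,3] + [0,1,3] − [0,1,2].
As a 4×1 matrix over Z this has rank 1, with invariant factors (1).

From H_k ≅ ker(∂_k) / im(∂_{k+1}) we obtain:

  H_0: rank C_0 − rank ∂_1 = 4 − 3 = 1, and the invariant factors of ∂_1 are all 1, so H_0 = Z.
  H_1: rank ker ∂_1 − rank ∂_2 = (6 − 3) − 3 = 0, and the invariant factors of ∂_2 are all 1, so H_1 = 0.
  H_2: rank ker ∂_2 − rank ∂_3 = (4 − 3) − 1 = 0, and the invariant factors of ∂_3 are all 1, so H_2 = 0.
  H_3: rank ker ∂_3 − rank ∂_4 = (1 − 1) − 0 = 0, and there is no ∂_4, so H_3 = 0.

Hence the Betti numbers are b_0 = 1, b_1 = 0, b_2 = 0, b_3 = 0.

b_0 = 1, b_1 = 0, b_2 = 0, b_3 = 0.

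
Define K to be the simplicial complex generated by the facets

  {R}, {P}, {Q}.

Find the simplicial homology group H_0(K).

H_0 = Z^3.

We work with the vertex ordering P < Q < R. The simplices of K, each written with vertices in increasing order, are:

  0-simplices (3): P, Q, R

giving chain groups C_0 ≅ Z^3.

Now H_k = ker ∂_k / im ∂_{k+1}, so:

  H_0: rank C_0 − rank ∂_1 = 3 − 0 = 3, and there is no ∂_1, so H_0 ≅ Z^3.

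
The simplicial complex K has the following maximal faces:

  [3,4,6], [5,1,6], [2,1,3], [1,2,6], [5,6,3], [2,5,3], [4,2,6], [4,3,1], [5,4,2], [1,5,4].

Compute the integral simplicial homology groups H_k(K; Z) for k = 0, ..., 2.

Order the vertices as 1 < 2 < 3 < 4 < 5 < 6. Listing each simplex with vertices in this order, K has dimension 2 with simplices:

  0-simplices (6): [1], [2], [3], [4], [5], [6]
  1-simplices (15): [1,2], [1,3], [1,4], [1,5], [1,6], [2,3], [2,4], [2,5], [2,6], [3,4], [3,5], [3,6], [4,5], [4,6], [5,6]
  2-simplices (10): [1,2,3], [1,2,6], [1,3,4], [1,4,5], [1,5,6], [2,3,5], [2,4,5], [2,4,6], [3,4,6], [3,5,6]

Hence C_0 ≅ Z^6, C_1 ≅ Z^15, C_2 ≅ Z^10.

∂_1: C_1 → C_0 sends each edge [p,q] (with p < q) to q − p.
As a 6×15 matrix over Z this has rank 5, with invariant factors (1,1,1,1,1).

The boundary map ∂_2: C_2 → C_1 acts by ∂[p,q,r] = [q,r] − [p,r] + [p,q]. For instance
  ∂[2,3,5] = [3,5] − [2,5] + [2,3],
  ∂[3,5,6] = [5,6] − [3,6] + [3,5].
The resulting 15×10 matrix has rank 10, and its Smith normal form has invariant factors (1,1,1,1,1,1,1,1,1,2).

Computing H_k = (kernel of ∂_k) / (image of ∂_{k+1}):

  H_0: rank C_0 − rank ∂_1 = 6 − 5 = 1, and the invariant factors of ∂_1 are all 1, so H_0 ≅ Z.
  H_1: rank ker ∂_1 − rank ∂_2 = (15 − 5) − 10 = 0, and ∂_2 has invariant factor 2 > 1, so H_1 ≅ Z_2.
  H_2: rank ker ∂_2 − rank ∂_3 = (10 − 10) − 0 = 0, and there is no ∂_3, so H_2 ≅ 0.

As a check, the Euler characteristic is 6 − 15 + 10 = 1, which agrees with 1 − 0 + 0 = 1.
(K is a triangulation of the real projective plane RP^2.)

H_0 ≅ Z,  H_1 ≅ Z_2,  H_2 = 0.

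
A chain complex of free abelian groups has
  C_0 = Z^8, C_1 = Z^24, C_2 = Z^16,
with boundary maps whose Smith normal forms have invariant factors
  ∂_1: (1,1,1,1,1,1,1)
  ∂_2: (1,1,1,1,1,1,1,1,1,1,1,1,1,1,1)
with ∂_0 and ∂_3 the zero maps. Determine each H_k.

H_0 = Z,  H_1 = Z^2,  H_2 = Z.

H_0: b_0 = 8 − 0 − 7 = 1; torsion from ∂_1 factors > 1: none. So H_0 = Z.
H_1: b_1 = 24 − 7 − 15 = 2; torsion from ∂_2 factors > 1: none. So H_1 = Z^2.
H_2: b_2 = 16 − 15 − 0 = 1; torsion from ∂_3 factors > 1: none. So H_2 = Z.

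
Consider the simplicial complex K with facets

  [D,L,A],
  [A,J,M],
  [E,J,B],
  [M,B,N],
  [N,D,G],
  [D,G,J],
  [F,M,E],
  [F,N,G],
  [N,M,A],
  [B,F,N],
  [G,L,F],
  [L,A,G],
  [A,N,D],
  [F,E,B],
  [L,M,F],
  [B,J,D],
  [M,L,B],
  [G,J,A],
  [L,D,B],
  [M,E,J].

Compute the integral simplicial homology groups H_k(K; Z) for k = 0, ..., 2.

Fix the vertex order A < B < D < E < F < G < J < L < M < N and write every simplex with vertices in increasing order. Then dim K = 2 and the simplices of K are:

  0-simplices (10): A, B, D, E, F, G, J, L, M, N
  1-simplices (30): AD, AG, AJ, AL, AM, AN, BD, BE, BF, BJ, BL, BM, BN, DG, DJ, DL, DN, EF, EJ, EM, FG, FL, FM, FN, GJ, GL, GN, JM, LM, MN
  2-simplices (20): ADL, ADN, AGJ, AGL, AJM, AMN, BDJ, BDL, BEF, BEJ, BFN, BLM, BMN, DGJ, DGN, EFM, EJM, FGL, FGN, FLM

so the chain groups are C_0 ≅ Z^10, C_1 ≅ Z^30, C_2 ≅ Z^20.

The boundary map ∂_1: C_1 → C_0 maps an edge to its endpoints' difference, ∂[p,q] = q − p. For instance
  ∂BL = L − B.
The resulting 10×30 matrix has rank 9, and its Smith normal form has invariant factors (1,1,1,1,1,1,1,1,1).

Boundary ∂_2: C_2 → C_1 maps a triangle to the signed sum of its edges. For instance
  ∂AGL = GL − AL + AG,
  ∂EFM = FM − EM + EF.
The 30×20 boundary matrix has rank 20 and Smith normal form diag(1,1,1,1,1,1,1,1,1,1,1,1,1,1,1,1,1,1,1,2).

From H_k ≅ ker(∂_k) / im(∂_{k+1}) we obtain:

  H_0: rank C_0 − rank ∂_1 = 10 − 9 = 1, and the invariant factors of ∂_1 are all 1, so H_0 = Z.
  H_1: rank ker ∂_1 − rank ∂_2 = (30 − 9) − 20 = 1, and ∂_2 has invariant factor 2 > 1, so H_1 = Z ⊕ Z/2Z.
  H_2: rank ker ∂_2 − rank ∂_3 = (20 − 20) − 0 = 0, and there is no ∂_3, so H_2 = 0.

(K is a triangulation of the Klein bottle.)

H_0 ≅ Z,  H_1 ≅ Z ⊕ Z/2Z,  H_2 = 0.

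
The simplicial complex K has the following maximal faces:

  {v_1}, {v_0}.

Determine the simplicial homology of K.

K has 2 vertices.
rank ∂_0 = 0, rank ∂_1 = 0 ⇒ b_0 = 2 − 0 − 0 = 2. So H_0 = Z^2.

H_0 = Z^2.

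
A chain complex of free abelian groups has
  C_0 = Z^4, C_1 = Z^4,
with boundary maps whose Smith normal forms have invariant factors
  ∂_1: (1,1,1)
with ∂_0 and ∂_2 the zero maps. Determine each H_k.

H_0: b_0 = 4 − 0 − 3 = 1; torsion from ∂_1 factors > 1: none. So H_0 ≅ Z.
H_1: b_1 = 4 − 3 − 0 = 1; torsion from ∂_2 factors > 1: none. So H_1 ≅ Z.

H_0 ≅ Z,  H_1 ≅ Z.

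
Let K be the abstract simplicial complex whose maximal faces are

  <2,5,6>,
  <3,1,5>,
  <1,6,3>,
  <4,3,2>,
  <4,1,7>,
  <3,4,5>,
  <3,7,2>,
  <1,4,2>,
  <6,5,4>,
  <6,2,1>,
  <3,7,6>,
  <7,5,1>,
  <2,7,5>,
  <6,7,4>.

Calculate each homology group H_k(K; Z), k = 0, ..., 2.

Fix the vertex order 1 < 2 < 3 < 4 < 5 < 6 < 7 and write every simplex with vertices in increasing order. Then dim K = 2 and the simplices of K are:

  0-simplices (7): [1], [2], [3], [4], [5], [6], [7]
  1-simplices (21): [1,2], [1,3], [1,4], [1,5], [1,6], [1,7], [2,3], [2,4], [2,5], [2,6], [2,7], [3,4], [3,5], [3,6], [3,7], [4,5], [4,6], [4,7], [5,6], [5,7], [6,7]
  2-simplices (14): [1,2,4], [1,2,6], [1,3,5], [1,3,6], [1,4,7], [1,5,7], [2,3,4], [2,3,7], [2,5,6], [2,5,7], [3,4,5], [3,6,7], [4,5,6], [4,6,7]

giving chain groups C_0 ≅ Z^7, C_1 ≅ Z^21, C_2 ≅ Z^14.

Boundary ∂_1: C_1 → C_0 sends each edge [p,q] (with p < q) to q − p.
As a 7×21 matrix over Z this has rank 6, with invariant factors (1,1,1,1,1,1).

∂_2: C_2 → C_1 sends each 2-simplex [p,q,r] to [q,r] − [p,r] + [p,q]. For instance
  ∂[3,4,5] = [4,5] − [3,5] + [3,4],
  ∂[1,5,7] = [5,7] − [1,7] + [1,5].
The resulting 21×14 matrix has rank 13, and its Smith normal form has invariant factors (1,1,1,1,1,1,1,1,1,1,1,1,1).

From H_k ≅ ker(∂_k) / im(∂_{k+1}) we obtain:

  H_0: rank C_0 − rank ∂_1 = 7 − 6 = 1, and the invariant factors of ∂_1 are all 1, so H_0 ≅ Z.
  H_1: rank ker ∂_1 − rank ∂_2 = (21 − 6) − 13 = 2, and the invariant factors of ∂_2 are all 1, so H_1 ≅ Z^2.
  H_2: rank ker ∂_2 − rank ∂_3 = (14 − 13) − 0 = 1, and there is no ∂_3, so H_2 ≅ Z.

H_0 = Z,  H_1 = Z^2,  H_2 = Z.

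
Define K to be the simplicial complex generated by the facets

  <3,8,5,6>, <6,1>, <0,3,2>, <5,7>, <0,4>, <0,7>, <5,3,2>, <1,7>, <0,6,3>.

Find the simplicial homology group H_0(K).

Order the vertices as 0 < 1 < 2 < 3 < 4 < 5 < 6 < 7 < 8. Listing each simplex with vertices in this order, K has dimension 3 with simplices:

  0-simplices (9): [0], [1], [2], [3], [4], [5], [6], [7], [8]
  1-simplices (16): [0,2], [0,3], [0,4], [0,6], [0,7], [1,6], [1,7], [2,3], [2,5], [3,5], [3,6], [3,8], [5,6], [5,7], [5,8], [6,8]
  2-simplices (7): [0,2,3], [0,3,6], [2,3,5], [3,5,6], [3,5,8], [3,6,8], [5,6,8]
  3-simplices (1): [3,5,6,8]

giving chain groups C_0 ≅ Z^9, C_1 ≅ Z^16, C_2 ≅ Z^7, C_3 ≅ Z^1.

Boundary ∂_1: C_1 → C_0 is given by ∂[p,q] = [q] − [p].
The 9×16 boundary matrix has rank 8 and Smith normal form diag(1,1,1,1,1,1,1,1).

The boundary map ∂_2: C_2 → C_1 maps a triangle to the signed sum of its edges. For instance
  ∂[3,6,8] = [6,8] − [3,8] + [3,6],
  ∂[0,2,3] = [2,3] − [0,3] + [0,2].
The resulting 16×7 matrix has rank 6, and its Smith normal form has invariant factors (1,1,1,1,1,1).

The boundary map ∂_3: C_3 → C_2 sends each 3-simplex σ to the alternating sum Σ_i (−1)^i (σ with its i-th vertex removed). For instance
  ∂[3,5,6,8] = [5,6,8] − [3,6,8] + [3,5,8] − [3,5,6].
As a 7×1 matrix over Z this has rank 1, with invariant factors (1).

Computing H_k = (kernel of ∂_k) / (image of ∂_{k+1}):

  H_0: rank C_0 − rank ∂_1 = 9 − 8 = 1, and the invariant factors of ∂_1 are all 1, so H_0 = Z.

H_0 = Z.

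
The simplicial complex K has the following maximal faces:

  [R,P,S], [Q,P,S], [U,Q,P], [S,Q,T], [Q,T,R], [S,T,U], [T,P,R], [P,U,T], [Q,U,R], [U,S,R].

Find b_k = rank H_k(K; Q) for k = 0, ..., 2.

b_0 = 1, b_1 = 0, b_2 = 0.

Order the vertices as P < Q < R < S < T < U. Listing each simplex with vertices in this order, K has dimension 2 with simplices:

  0-simplices (6): P, Q, R, S, T, U
  1-simplices (15): PQ, PR, PS, PT, PU, QR, QS, QT, QU, RS, RT, RU, ST, SU, TU
  2-simplices (10): PQS, PQU, PRS, PRT, PTU, QRT, QRU, QST, RSU, STU

giving chain groups C_0 ≅ Z^6, C_1 ≅ Z^15, C_2 ≅ Z^10.

Boundary ∂_1: C_1 → C_0 maps an edge to its endpoints' difference, ∂[p,q] = q − p. For instance
  ∂PS = S − P.
As a 6×15 matrix over Z this has rank 5, with invariant factors (1,1,1,1,1).

Boundary ∂_2: C_2 → C_1 acts by ∂[p,q,r] = [q,r] − [p,r] + [p,q]. For instance
  ∂PRS = RS − PS + PR,
  ∂QST = ST − QT + QS.
The 15×10 boundary matrix has rank 10 and Smith normal form diag(1,1,1,1,1,1,1,1,1,2).

From H_k ≅ ker(∂_k) / im(∂_{k+1}) we obtain:

  H_0: rank C_0 − rank ∂_1 = 6 − 5 = 1, and the invariant factors of ∂_1 are all 1, so H_0 ≅ Z.
  H_1: rank ker ∂_1 − rank ∂_2 = (15 − 5) − 10 = 0, and ∂_2 has invariant factor 2 > 1, so H_1 ≅ Z_2.
  H_2: rank ker ∂_2 − rank ∂_3 = (10 − 10) − 0 = 0, and there is no ∂_3, so H_2 ≅ 0.

As a check, the Euler characteristic is 6 − 15 + 10 = 1, which agrees with 1 − 0 + 0 = 1.
(K is a triangulation of the real projective plane RP^2.)

Hence the Betti numbers are b_0 = 1, b_1 = 0, b_2 = 0.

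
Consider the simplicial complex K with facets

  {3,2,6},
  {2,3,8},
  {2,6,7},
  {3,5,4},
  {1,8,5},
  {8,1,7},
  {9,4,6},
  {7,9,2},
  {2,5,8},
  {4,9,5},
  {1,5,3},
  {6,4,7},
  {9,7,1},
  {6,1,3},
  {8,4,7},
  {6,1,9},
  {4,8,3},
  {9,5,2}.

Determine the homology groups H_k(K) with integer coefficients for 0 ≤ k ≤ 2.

Take the total order 1 < 2 < 3 < 4 < 5 < 6 < 7 < 8 < 9 on the vertex set. Then K (dimension 2) consists of the simplices:

  0-simplices (9): [1], [2], [3], [4], [5], [6], [7], [8], [9]
  1-simplices (27): (27 of them)
  2-simplices (18): [1,3,5], [1,3,6], [1,5,8], [1,6,9], [1,7,8], [1,7,9], [2,3,6], [2,3,8], [2,5,8], [2,5,9], [2,6,7], [2,7,9], [3,4,5], [3,4,8], [4,5,9], [4,6,7], [4,6,9], [4,7,8]

so the chain groups are C_0 ≅ Z^9, C_1 ≅ Z^27, C_2 ≅ Z^18.

The boundary map ∂_1: C_1 → C_0 maps an edge to its endpoints' difference, ∂[p,q] = q − p.
This gives a 9×27 integer matrix of rank 8; reducing to Smith normal form yields diagonal entries (1,1,1,1,1,1,1,1).

Boundary ∂_2: C_2 → C_1 maps a triangle to the signed sum of its edges. For instance
  ∂[1,7,8] = [7,8] − [1,8] + [1,7],
  ∂[2,3,8] = [3,8] − [2,8] + [2,3].
This gives a 27×18 integer matrix of rank 18; reducing to Smith normal form yields diagonal entries (1,1,1,1,1,1,1,1,1,1,1,1,1,1,1,1,1,2).

From H_k ≅ ker(∂_k) / im(∂_{k+1}) we obtain:

  H_0: rank C_0 − rank ∂_1 = 9 − 8 = 1, and the invariant factors of ∂_1 are all 1, so H_0 = Z.
  H_1: rank ker ∂_1 − rank ∂_2 = (27 − 8) − 18 = 1, and ∂_2 has invariant factor 2 > 1, so H_1 = Z ⊕ Z/2.
  H_2: rank ker ∂_2 − rank ∂_3 = (18 − 18) − 0 = 0, and there is no ∂_3, so H_2 = 0.

H_0 ≅ Z,  H_1 ≅ Z ⊕ Z/2,  H_2 = 0.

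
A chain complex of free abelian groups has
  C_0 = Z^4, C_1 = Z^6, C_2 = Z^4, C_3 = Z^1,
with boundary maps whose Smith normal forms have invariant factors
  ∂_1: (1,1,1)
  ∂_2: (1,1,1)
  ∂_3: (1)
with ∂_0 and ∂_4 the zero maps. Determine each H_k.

H_0 ≅ Z,  H_1 = 0,  H_2 = 0,  H_3 = 0.

H_0: b_0 = 4 − 0 − 3 = 1; torsion from ∂_1 factors > 1: none. So H_0 ≅ Z.
H_1: b_1 = 6 − 3 − 3 = 0; torsion from ∂_2 factors > 1: none. So H_1 ≅ 0.
H_2: b_2 = 4 − 3 − 1 = 0; torsion from ∂_3 factors > 1: none. So H_2 ≅ 0.
H_3: b_3 = 1 − 1 − 0 = 0; torsion from ∂_4 factors > 1: none. So H_3 ≅ 0.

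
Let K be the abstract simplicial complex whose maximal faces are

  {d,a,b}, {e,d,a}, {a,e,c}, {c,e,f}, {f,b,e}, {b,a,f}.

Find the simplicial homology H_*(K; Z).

H_0 ≅ Z,  H_1 ≅ Z,  H_2 = 0.

Fix the vertex order a < b < c < d < e < f and write every simplex with vertices in increasing order. Then dim K = 2 and the simplices of K are:

  0-simplices (6): a, b, c, d, e, f
  1-simplices (12): ab, ac, ad, ae, af, bd, be, bf, ce, cf, de, ef
  2-simplices (6): abd, abf, ace, ade, bef, cef

Hence C_0 ≅ Z^6, C_1 ≅ Z^12, C_2 ≅ Z^6.

The boundary map ∂_1: C_1 → C_0 sends each edge [p,q] (with p < q) to q − p. For instance
  ∂ab = b − a.
The resulting 6×12 matrix has rank 5, and its Smith normal form has invariant factors (1,1,1,1,1).

Boundary ∂_2: C_2 → C_1 sends each 2-simplex [p,q,r] to [q,r] − [p,r] + [p,q]. For instance
  ∂ade = de − ae + ad,
  ∂abd = bd − ad + ab.
The 12×6 boundary matrix has rank 6 and Smith normal form diag(1,1,1,1,1,1).

Now H_k = ker ∂_k / im ∂_{k+1}, so:

  H_0: rank C_0 − rank ∂_1 = 6 − 5 = 1, and the invariant factors of ∂_1 are all 1, so H_0 ≅ Z.
  H_1: rank ker ∂_1 − rank ∂_2 = (12 − 5) − 6 = 1, and the invariant factors of ∂_2 are all 1, so H_1 ≅ Z.
  H_2: rank ker ∂_2 − rank ∂_3 = (6 − 6) − 0 = 0, and there is no ∂_3, so H_2 ≅ 0.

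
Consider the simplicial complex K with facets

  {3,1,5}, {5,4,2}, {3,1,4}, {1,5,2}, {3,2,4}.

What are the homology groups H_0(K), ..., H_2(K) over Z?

Order the vertices as 1 < 2 < 3 < 4 < 5. Listing each simplex with vertices in this order, K has dimension 2 with simplices:

  0-simplices (5): [1], [2], [3], [4], [5]
  1-simplices (10): [1,2], [1,3], [1,4], [1,5], [2,3], [2,4], [2,5], [3,4], [3,5], [4,5]
  2-simplices (5): [1,2,5], [1,3,4], [1,3,5], [2,3,4], [2,4,5]

giving chain groups C_0 ≅ Z^5, C_1 ≅ Z^10, C_2 ≅ Z^5.

∂_1: C_1 → C_0 is given by ∂[p,q] = [q] − [p].
This gives a 5×10 integer matrix of rank 4; reducing to Smith normal form yields diagonal entries (1,1,1,1).

∂_2: C_2 → C_1 acts by ∂[p,q,r] = [q,r] − [p,r] + [p,q]. For instance
  ∂[2,4,5] = [4,5] − [2,5] + [2,4],
  ∂[1,3,5] = [3,5] − [1,5] + [1,3].
The resulting 10×5 matrix has rank 5, and its Smith normal form has invariant factors (1,1,1,1,1).

Now H_k = ker ∂_k / im ∂_{k+1}, so:

  H_0: rank C_0 − rank ∂_1 = 5 − 4 = 1, and the invariant factors of ∂_1 are all 1, so H_0 ≅ Z.
  H_1: rank ker ∂_1 − rank ∂_2 = (10 − 4) − 5 = 1, and the invariant factors of ∂_2 are all 1, so H_1 ≅ Z.
  H_2: rank ker ∂_2 − rank ∂_3 = (5 − 5) − 0 = 0, and there is no ∂_3, so H_2 ≅ 0.

(K is a triangulation of the Möbius band.)

H_0 = Z,  H_1 = Z,  H_2 = 0.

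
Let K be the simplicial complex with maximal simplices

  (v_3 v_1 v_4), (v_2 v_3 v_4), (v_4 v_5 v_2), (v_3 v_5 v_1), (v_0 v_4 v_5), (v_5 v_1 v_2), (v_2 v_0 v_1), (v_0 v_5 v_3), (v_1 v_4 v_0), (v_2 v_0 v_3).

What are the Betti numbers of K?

b_0 = 1, b_1 = 0, b_2 = 0.

Fix the vertex order v_0 < v_1 < v_2 < v_3 < v_4 < v_5 and write every simplex with vertices in increasing order. Then dim K = 2 and the simplices of K are:

  0-simplices (6): [v_0], [v_1], [v_2], [v_3], [v_4], [v_5]
  1-simplices (15): (15 of them)
  2-simplices (10): [v_0,v_1,v_2], [v_0,v_1,v_4], [v_0,v_2,v_3], [v_0,v_3,v_5], [v_0,v_4,v_5], [v_1,v_2,v_5], [v_1,v_3,v_4], [v_1,v_3,v_5], [v_2,v_3,v_4], [v_2,v_4,v_5]

Hence C_0 ≅ Z^6, C_1 ≅ Z^15, C_2 ≅ Z^10.

Boundary ∂_1: C_1 → C_0 maps an edge to its endpoints' difference, ∂[p,q] = q − p. For instance
  ∂[v_3,v_4] = [v_4] − [v_3].
As a 6×15 matrix over Z this has rank 5, with invariant factors (1,1,1,1,1).

The boundary map ∂_2: C_2 → C_1 maps a triangle to the signed sum of its edges. For instance
  ∂[v_0,v_1,v_4] = [v_1,v_4] − [v_0,v_4] + [v_0,v_1],
  ∂[v_2,v_4,v_5] = [v_4,v_5] − [v_2,v_5] + [v_2,v_4].
The resulting 15×10 matrix has rank 10, and its Smith normal form has invariant factors (1,1,1,1,1,1,1,1,1,2).

Now H_k = ker ∂_k / im ∂_{k+1}, so:

  H_0: rank C_0 − rank ∂_1 = 6 − 5 = 1, and the invariant factors of ∂_1 are all 1, so H_0 ≅ Z.
  H_1: rank ker ∂_1 − rank ∂_2 = (15 − 5) − 10 = 0, and ∂_2 has invariant factor 2 > 1, so H_1 ≅ Z/2.
  H_2: rank ker ∂_2 − rank ∂_3 = (10 − 10) − 0 = 0, and there is no ∂_3, so H_2 ≅ 0.

As a check, the Euler characteristic is 6 − 15 + 10 = 1, which agrees with 1 − 0 + 0 = 1.
(K is a triangulation of the real projective plane RP^2.)

Hence the Betti numbers are b_0 = 1, b_1 = 0, b_2 = 0.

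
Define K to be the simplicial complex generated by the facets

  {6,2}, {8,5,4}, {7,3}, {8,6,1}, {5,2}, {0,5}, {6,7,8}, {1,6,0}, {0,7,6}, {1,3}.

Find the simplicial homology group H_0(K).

H_0 = Z.

Take the total order 0 < 1 < 2 < 3 < 4 < 5 < 6 < 7 < 8 on the vertex set. Then K (dimension 2) consists of the simplices:

  0-simplices (9): [0], [1], [2], [3], [4], [5], [6], [7], [8]
  1-simplices (16): [0,1], [0,5], [0,6], [0,7], [1,3], [1,6], [1,8], [2,5], [2,6], [3,7], [4,5], [4,8], [5,8], [6,7], [6,8], [7,8]
  2-simplices (5): [0,1,6], [0,6,7], [1,6,8], [4,5,8], [6,7,8]

so the chain groups are C_0 ≅ Z^9, C_1 ≅ Z^16, C_2 ≅ Z^5.

The boundary map ∂_1: C_1 → C_0 is given by ∂[p,q] = [q] − [p].
The resulting 9×16 matrix has rank 8, and its Smith normal form has invariant factors (1,1,1,1,1,1,1,1).

∂_2: C_2 → C_1 maps a triangle to the signed sum of its edges. For instance
  ∂[4,5,8] = [5,8] − [4,8] + [4,5],
  ∂[0,6,7] = [6,7] − [0,7] + [0,6].
The 16×5 boundary matrix has rank 5 and Smith normal form diag(1,1,1,1,1).

Now H_k = ker ∂_k / im ∂_{k+1}, so:

  H_0: rank C_0 − rank ∂_1 = 9 − 8 = 1, and the invariant factors of ∂_1 are all 1, so H_0 ≅ Z.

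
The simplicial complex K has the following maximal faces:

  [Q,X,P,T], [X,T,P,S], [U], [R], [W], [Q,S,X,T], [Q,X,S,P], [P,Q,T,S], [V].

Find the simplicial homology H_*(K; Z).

H_0 ≅ Z^5,  H_1 = 0,  H_2 = 0,  H_3 ≅ Z.

We work with the vertex ordering P < Q < R < S < T < U < V < W < X. The simplices of K, each written with vertices in increasing order, are:

  0-simplices (9): P, Q, R, S, T, U, V, W, X
  1-simplices (10): PQ, PS, PT, PX, QS, QT, QX, ST, SX, TX
  2-simplices (10): PQS, PQT, PQX, PST, PSX, PTX, QST, QSX, QTX, STX
  3-simplices (5): PQST, PQSX, PQTX, PSTX, QSTX

Hence C_0 ≅ Z^9, C_1 ≅ Z^10, C_2 ≅ Z^10, C_3 ≅ Z^5.

∂_1: C_1 → C_0 maps an edge to its endpoints' difference, ∂[p,q] = q − p. For instance
  ∂PX = X − P.
The resulting 9×10 matrix has rank 4, and its Smith normal form has invariant factors (1,1,1,1).

The boundary map ∂_2: C_2 → C_1 acts by ∂[p,q,r] = [q,r] − [p,r] + [p,q]. For instance
  ∂PTX = TX − PX + PT,
  ∂PQX = QX − PX + PQ.
As a 10×10 matrix over Z this has rank 6, with invariant factors (1,1,1,1,1,1).

∂_3: C_3 → C_2 sends each 3-simplex σ to the alternating sum Σ_i (−1)^i (σ with its i-th vertex removed). For instance
  ∂PSTX = STX − PTX + PSX − PST,
  ∂QSTX = STX − QTX + QSX − QST.
As a 10×5 matrix over Z this has rank 4, with invariant factors (1,1,1,1).

Computing H_k = (kernel of ∂_k) / (image of ∂_{k+1}):

  H_0: rank C_0 − rank ∂_1 = 9 − 4 = 5, and the invariant factors of ∂_1 are all 1, so H_0 = Z^5.
  H_1: rank ker ∂_1 − rank ∂_2 = (10 − 4) − 6 = 0, and the invariant factors of ∂_2 are all 1, so H_1 = 0.
  H_2: rank ker ∂_2 − rank ∂_3 = (10 − 6) − 4 = 0, and the invariant factors of ∂_3 are all 1, so H_2 = 0.
  H_3: rank ker ∂_3 − rank ∂_4 = (5 − 4) − 0 = 1, and there is no ∂_4, so H_3 = Z.

As a check, the Euler characteristic is 9 − 10 + 10 − 5 = 4, which agrees with 5 − 0 + 0 − 1 = 4.
(K is a triangulation of the disjoint union of the 3-sphere S^3 and a set of 4 points.)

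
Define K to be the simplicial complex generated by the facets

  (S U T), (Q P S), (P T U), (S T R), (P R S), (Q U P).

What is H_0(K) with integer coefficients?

H_0 = Z.

We work with the vertex ordering P < Q < R < S < T < U. The simplices of K, each written with vertices in increasing order, are:

  0-simplices (6): P, Q, R, S, T, U
  1-simplices (12): PQ, PR, PS, PT, PU, QS, QU, RS, RT, ST, SU, TU
  2-simplices (6): PQS, PQU, PRS, PTU, RST, STU

Hence C_0 ≅ Z^6, C_1 ≅ Z^12, C_2 ≅ Z^6.

Boundary ∂_1: C_1 → C_0 is given by ∂[p,q] = [q] − [p]. For instance
  ∂QS = S − Q.
As a 6×12 matrix over Z this has rank 5, with invariant factors (1,1,1,1,1).

The boundary map ∂_2: C_2 → C_1 maps a triangle to the signed sum of its edges. For instance
  ∂PRS = RS − PS + PR,
  ∂RST = ST − RT + RS.
The 12×6 boundary matrix has rank 6 and Smith normal form diag(1,1,1,1,1,1).

Reading off H_k = ker ∂_k / im ∂_{k+1}:

  H_0: rank C_0 − rank ∂_1 = 6 − 5 = 1, and the invariant factors of ∂_1 are all 1, so H_0 = Z.

(K is a triangulation of the cylinder S^1 x I.)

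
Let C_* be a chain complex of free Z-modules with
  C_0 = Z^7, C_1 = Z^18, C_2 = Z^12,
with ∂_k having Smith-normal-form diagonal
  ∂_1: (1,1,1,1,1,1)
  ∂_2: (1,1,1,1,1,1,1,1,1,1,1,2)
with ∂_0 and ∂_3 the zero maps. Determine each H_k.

H_0: b_0 = 7 − 0 − 6 = 1; torsion from ∂_1 factors > 1: none. So H_0 = Z.
H_1: b_1 = 18 − 6 − 12 = 0; torsion from ∂_2 factors > 1: [2]. So H_1 = Z/2.
H_2: b_2 = 12 − 12 − 0 = 0; torsion from ∂_3 factors > 1: none. So H_2 = 0.

H_0 = Z,  H_1 = Z/2,  H_2 = 0.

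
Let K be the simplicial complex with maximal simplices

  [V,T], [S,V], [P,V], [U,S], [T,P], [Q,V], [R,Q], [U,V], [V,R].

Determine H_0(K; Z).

Take the total order P < Q < R < S < T < U < V on the vertex set. Then K (dimension 1) consists of the simplices:

  0-simplices (7): P, Q, R, S, T, U, V
  1-simplices (9): PT, PV, QR, QV, RV, SU, SV, TV, UV

giving chain groups C_0 ≅ Z^7, C_1 ≅ Z^9.

The boundary map ∂_1: C_1 → C_0 sends each edge [p,q] (with p < q) to q − p. For instance
  ∂QR = R − Q.
As a 7×9 matrix over Z this has rank 6, with invariant factors (1,1,1,1,1,1).

Computing H_k = (kernel of ∂_k) / (image of ∂_{k+1}):

  H_0: rank C_0 − rank ∂_1 = 7 − 6 = 1, and the invariant factors of ∂_1 are all 1, so H_0 ≅ Z.

H_0 = Z.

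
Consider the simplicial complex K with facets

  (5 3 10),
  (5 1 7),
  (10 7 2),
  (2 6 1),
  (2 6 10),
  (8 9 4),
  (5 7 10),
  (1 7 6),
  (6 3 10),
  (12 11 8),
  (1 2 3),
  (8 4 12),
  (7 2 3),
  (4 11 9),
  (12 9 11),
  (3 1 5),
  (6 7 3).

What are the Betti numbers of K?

Take the total order 1 < 2 < 3 < 4 < 5 < 6 < 7 < 8 < 9 < 10 < 11 < 12 on the vertex set. Then K (dimension 2) consists of the simplices:

  0-simplices (12): [1], [2], [3], [4], [5], [6], [7], [8], [9], [10], [11], [12]
  1-simplices (28): (28 of them)
  2-simplices (17): (17 of them)

Hence C_0 ≅ Z^12, C_1 ≅ Z^28, C_2 ≅ Z^17.

Boundary ∂_1: C_1 → C_0 is given by ∂[p,q] = [q] − [p].
This gives a 12×28 integer matrix of rank 10; reducing to Smith normal form yields diagonal entries (1,1,1,1,1,1,1,1,1,1).

Boundary ∂_2: C_2 → C_1 sends each 2-simplex [p,q,r] to [q,r] − [p,r] + [p,q]. For instance
  ∂[4,8,9] = [8,9] − [4,9] + [4,8],
  ∂[1,6,7] = [6,7] − [1,7] + [1,6].
The 28×17 boundary matrix has rank 17 and Smith normal form diag(1,1,1,1,1,1,1,1,1,1,1,1,1,1,1,1,2).

Reading off H_k = ker ∂_k / im ∂_{k+1}:

  H_0: rank C_0 − rank ∂_1 = 12 − 10 = 2, and the invariant factors of ∂_1 are all 1, so H_0 = Z^2.
  H_1: rank ker ∂_1 − rank ∂_2 = (28 − 10) − 17 = 1, and ∂_2 has invariant factor 2 > 1, so H_1 = Z ⊕ Z/2.
  H_2: rank ker ∂_2 − rank ∂_3 = (17 − 17) − 0 = 0, and there is no ∂_3, so H_2 = 0.

As a check, the Euler characteristic is 12 − 28 + 17 = 1, which agrees with 2 − 1 + 0 = 1.

Hence the Betti numbers are b_0 = 2, b_1 = 1, b_2 = 0.

b_0 = 2, b_1 = 1, b_2 = 0.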